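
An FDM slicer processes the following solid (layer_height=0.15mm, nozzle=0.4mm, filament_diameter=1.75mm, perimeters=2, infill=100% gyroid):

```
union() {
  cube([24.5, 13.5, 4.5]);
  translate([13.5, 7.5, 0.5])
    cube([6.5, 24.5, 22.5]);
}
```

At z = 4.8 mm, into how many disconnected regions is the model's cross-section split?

1

At z = 4.8 mm: the cube is absent (z outside [0, 4.5]); the 6.5×24.5 cube at (13.5, 7.5) contributes its full rectangle; Taking the union: only the 6.5×24.5 cube at (13.5, 7.5) is present, so the union is just that shape — 1 connected region. The result has 1 disconnected region.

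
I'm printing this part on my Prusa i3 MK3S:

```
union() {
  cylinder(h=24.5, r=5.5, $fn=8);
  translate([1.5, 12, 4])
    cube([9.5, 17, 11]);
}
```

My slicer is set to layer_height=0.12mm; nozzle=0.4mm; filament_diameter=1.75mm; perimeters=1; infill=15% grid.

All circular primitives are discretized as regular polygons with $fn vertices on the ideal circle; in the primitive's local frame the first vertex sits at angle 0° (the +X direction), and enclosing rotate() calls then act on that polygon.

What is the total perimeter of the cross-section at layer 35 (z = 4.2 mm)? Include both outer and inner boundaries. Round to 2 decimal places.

At z = 4.2 mm: the r=5.5 cylinder gives a regular 8-gon of circumradius 5.5 (constant along its height) (perimeter = 2·8·5.500·sin(180°/8) = 33.68 mm); the cube at (1.5, 12) is present — its section is the full 9.5×17 rectangle (perimeter 53.00 mm); Taking the union: the 2 present regions are separate (no shared area or edge), so areas and boundary lengths simply add and each stays a separate island — boundary = 86.68 mm. Overall, the cross-section has 2 separate islands. Total boundary length (outer) = 86.68 mm.

86.68 mm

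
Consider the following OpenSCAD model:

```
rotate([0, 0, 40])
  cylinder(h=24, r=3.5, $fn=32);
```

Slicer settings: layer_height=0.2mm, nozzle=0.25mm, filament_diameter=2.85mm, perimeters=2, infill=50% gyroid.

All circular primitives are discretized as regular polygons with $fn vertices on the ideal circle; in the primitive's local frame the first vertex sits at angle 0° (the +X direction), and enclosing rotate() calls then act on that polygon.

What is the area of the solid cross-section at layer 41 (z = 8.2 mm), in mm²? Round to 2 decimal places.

38.24 mm²

At z = 8.2 mm: the cylinder: section is a regular 32-gon, circumradius r=3.5 (area = (32/2)·3.500²·sin(360°/32) = 38.24 mm²); (whole slice rotated 40° about Z — lengths, areas and connectivity unchanged). Overall, the cross-section is a single solid region. Net area = 38.24 mm².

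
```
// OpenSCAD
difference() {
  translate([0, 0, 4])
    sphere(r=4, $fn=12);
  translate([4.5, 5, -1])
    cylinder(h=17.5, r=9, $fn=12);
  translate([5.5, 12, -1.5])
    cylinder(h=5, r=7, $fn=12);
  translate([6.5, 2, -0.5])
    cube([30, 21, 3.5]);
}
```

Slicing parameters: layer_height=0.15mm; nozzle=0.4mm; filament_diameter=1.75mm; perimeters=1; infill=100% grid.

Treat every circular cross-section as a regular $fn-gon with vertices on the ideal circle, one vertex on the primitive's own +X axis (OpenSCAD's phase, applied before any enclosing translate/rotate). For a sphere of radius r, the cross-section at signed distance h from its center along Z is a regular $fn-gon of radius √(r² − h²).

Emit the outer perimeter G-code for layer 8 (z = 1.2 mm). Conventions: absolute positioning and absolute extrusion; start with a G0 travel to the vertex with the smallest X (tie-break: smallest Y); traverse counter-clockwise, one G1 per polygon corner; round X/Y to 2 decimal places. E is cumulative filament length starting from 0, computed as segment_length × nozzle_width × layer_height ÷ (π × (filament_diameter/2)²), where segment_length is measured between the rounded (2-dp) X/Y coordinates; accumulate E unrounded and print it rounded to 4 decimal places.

G0 X-2.86 Y0.00 Z1.20
G1 X-2.47 Y-1.43 E0.0370
G1 X-1.43 Y-2.47 E0.0737
G1 X0.00 Y-2.86 E0.1106
G1 X0.12 Y-2.83 E0.1137
G1 X0.00 Y-2.79 E0.1169
G1 X-2.84 Y0.05 E0.2171
G1 X-2.86 Y0.00 E0.2184

At z = 1.2 mm: the sphere: section is a regular 12-gon, circumradius = √(r²−h²) = √(4²−2.8²) = 2.857; the r=9 cylinder at (4.5, 5) contributes a regular 12-gon of circumradius 9; the cylinder at (5.5, 12): section is a regular 12-gon, circumradius r=7; the cube at (6.5, 2) (footprint 30×21) is included at this height; Subtracting the remaining from the first: starting from the r=4 sphere, the r=9 cylinder at (4.5, 5) partially overlaps it — only the 22.26 mm² overlap (of its 243.00 mm²) is removed, clipping the outline; the r=7 cylinder at (5.5, 12) misses the remaining region (no effect); the 30×21 cube at (6.5, 2) misses the remaining region (no effect) — 1 connected region. The outline is a single polygon with 7 vertices. Extrusion per mm of travel: 0.4 × 0.15 / (π × 0.875²) = 0.024945. Accumulating E over each segment gives final E = 0.2184.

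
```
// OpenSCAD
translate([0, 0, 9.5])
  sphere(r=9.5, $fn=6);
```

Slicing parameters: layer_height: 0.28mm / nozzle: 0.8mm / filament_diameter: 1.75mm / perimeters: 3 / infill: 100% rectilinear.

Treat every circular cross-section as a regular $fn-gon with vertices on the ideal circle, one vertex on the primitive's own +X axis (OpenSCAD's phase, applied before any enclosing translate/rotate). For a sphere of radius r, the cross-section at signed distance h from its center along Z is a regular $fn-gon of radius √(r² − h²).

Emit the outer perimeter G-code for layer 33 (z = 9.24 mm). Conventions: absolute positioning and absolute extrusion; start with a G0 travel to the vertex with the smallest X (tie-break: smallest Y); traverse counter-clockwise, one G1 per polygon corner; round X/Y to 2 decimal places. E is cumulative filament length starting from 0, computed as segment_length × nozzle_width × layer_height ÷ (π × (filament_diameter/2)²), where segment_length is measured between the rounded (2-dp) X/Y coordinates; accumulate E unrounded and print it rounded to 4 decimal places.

At z = 9.24 mm: the r=9.5 sphere contributes a regular 6-gon of circumradius √(9.5²−0.26²) = 9.496. The outline is a single polygon with 6 vertices. Extrusion per mm of travel: 0.8 × 0.28 / (π × 0.875²) = 0.093128. Accumulating E over each segment gives final E = 5.3060.

G0 X-9.50 Y0.00 Z9.24
G1 X-4.75 Y-8.22 E0.8841
G1 X4.75 Y-8.22 E1.7689
G1 X9.50 Y0.00 E2.6530
G1 X4.75 Y8.22 E3.5371
G1 X-4.75 Y8.22 E4.4218
G1 X-9.50 Y0.00 E5.3060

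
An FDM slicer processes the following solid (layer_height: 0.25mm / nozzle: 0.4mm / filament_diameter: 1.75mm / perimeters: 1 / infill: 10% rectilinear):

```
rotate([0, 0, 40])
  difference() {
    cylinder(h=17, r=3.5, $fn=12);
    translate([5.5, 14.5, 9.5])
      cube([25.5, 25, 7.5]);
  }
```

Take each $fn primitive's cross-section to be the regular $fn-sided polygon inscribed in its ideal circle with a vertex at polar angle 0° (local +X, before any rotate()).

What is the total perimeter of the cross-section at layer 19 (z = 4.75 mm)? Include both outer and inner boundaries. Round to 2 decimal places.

At z = 4.75 mm: the r=3.5 cylinder contributes a regular 12-gon of circumradius 3.5 (perimeter = 2·12·3.500·sin(180°/12) = 21.74 mm); the cube at (5.5, 14.5) is absent (z outside [9.5, 17]); Subtracting the remaining from the first: none of the subtracted shapes is present at this height, so the r=3.5 cylinder is unchanged — boundary = 21.74 mm; (whole slice rotated 40° about Z — lengths, areas and connectivity unchanged). Overall, the cross-section is a single solid region. Total boundary length (outer) = 21.74 mm.

21.74 mm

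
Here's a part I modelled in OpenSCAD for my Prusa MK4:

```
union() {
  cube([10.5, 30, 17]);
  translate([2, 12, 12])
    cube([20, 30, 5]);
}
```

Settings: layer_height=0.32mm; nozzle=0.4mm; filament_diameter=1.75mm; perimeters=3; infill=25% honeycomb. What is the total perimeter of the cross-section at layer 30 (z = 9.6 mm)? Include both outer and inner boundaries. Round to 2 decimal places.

81.00 mm

At z = 9.6 mm: the cube (footprint 10.5×30) is included at this height (perimeter 81.00 mm); the cube at (2, 12) is absent (z outside [12, 17]); Taking the union: only the 10.5×30 cube is present, so the union is just that shape — boundary = 81.00 mm. Overall, the cross-section is a single solid region. Total boundary length (outer) = 81.00 mm.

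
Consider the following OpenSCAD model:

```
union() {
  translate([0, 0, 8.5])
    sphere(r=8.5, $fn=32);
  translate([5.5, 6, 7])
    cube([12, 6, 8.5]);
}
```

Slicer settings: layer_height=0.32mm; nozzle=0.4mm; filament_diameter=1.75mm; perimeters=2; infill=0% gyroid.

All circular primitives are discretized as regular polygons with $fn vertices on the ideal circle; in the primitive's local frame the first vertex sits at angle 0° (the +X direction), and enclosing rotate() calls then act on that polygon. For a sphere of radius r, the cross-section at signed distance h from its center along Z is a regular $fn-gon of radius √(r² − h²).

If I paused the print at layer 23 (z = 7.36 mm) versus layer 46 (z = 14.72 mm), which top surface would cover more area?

Layer 23 (z = 7.36): the sphere: section is a regular 32-gon, circumradius = √(r²−h²) = √(8.5²−1.14²) = 8.423 (area = (32/2)·8.423²·sin(360°/32) = 221.47 mm²); the 12×6 cube at (5.5, 6) contributes its full rectangle (area 72.00 mm²); Merging all regions: the regions partially overlap — summed areas 293.47 mm² minus the doubly-counted overlap 0.07 mm² gives 293.40 mm² — area = 293.40 mm². So its area = 293.40 mm². Layer 46 (z = 14.72): the sphere: section is a regular 32-gon, circumradius = √(r²−h²) = √(8.5²−6.22²) = 5.793 (area = (32/2)·5.793²·sin(360°/32) = 104.76 mm²); the 12×6 cube at (5.5, 6) contributes its full rectangle (area 72.00 mm²); Merging all regions: the 2 present regions are separate (no shared area or edge), so areas and boundary lengths simply add and each stays a separate island — area = 176.76 mm². So its area = 176.76 mm². Layer 23 is larger (293.40 vs 176.76 mm²).

layer 23 (z = 7.36 mm)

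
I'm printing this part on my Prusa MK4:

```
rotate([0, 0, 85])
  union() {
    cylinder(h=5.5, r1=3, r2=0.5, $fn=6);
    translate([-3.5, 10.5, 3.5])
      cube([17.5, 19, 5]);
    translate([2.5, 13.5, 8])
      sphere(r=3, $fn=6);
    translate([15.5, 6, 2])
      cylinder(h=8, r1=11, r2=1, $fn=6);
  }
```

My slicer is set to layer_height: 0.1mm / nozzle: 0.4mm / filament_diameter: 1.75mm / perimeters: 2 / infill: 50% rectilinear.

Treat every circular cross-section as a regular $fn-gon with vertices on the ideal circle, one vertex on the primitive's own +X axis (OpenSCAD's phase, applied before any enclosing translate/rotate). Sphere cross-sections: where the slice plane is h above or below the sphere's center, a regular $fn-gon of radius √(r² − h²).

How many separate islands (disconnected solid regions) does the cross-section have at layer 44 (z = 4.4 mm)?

2

At z = 4.4 mm: the cone contributes a regular 6-gon of circumradius 1.000 (interpolated between r1=3 and r2=0.5 at t=0.800); the cube at (-3.5, 10.5) (footprint 17.5×19) is included at this height; the sphere at (2.5, 13.5) is not intersected at this z (|z−center|=3.600 > r=3); the cone at (15.5, 6) (r1=11→r2=1) has section circumradius 8.000 here — a regular 6-gon; Merging all regions: the regions partially overlap (shared area 7.77 mm²), so overlapping operands fuse into one piece — 2 connected regions; (whole slice rotated 85° about Z — lengths, areas and connectivity unchanged). Overall, the cross-section has 2 separate islands. Island count = 2.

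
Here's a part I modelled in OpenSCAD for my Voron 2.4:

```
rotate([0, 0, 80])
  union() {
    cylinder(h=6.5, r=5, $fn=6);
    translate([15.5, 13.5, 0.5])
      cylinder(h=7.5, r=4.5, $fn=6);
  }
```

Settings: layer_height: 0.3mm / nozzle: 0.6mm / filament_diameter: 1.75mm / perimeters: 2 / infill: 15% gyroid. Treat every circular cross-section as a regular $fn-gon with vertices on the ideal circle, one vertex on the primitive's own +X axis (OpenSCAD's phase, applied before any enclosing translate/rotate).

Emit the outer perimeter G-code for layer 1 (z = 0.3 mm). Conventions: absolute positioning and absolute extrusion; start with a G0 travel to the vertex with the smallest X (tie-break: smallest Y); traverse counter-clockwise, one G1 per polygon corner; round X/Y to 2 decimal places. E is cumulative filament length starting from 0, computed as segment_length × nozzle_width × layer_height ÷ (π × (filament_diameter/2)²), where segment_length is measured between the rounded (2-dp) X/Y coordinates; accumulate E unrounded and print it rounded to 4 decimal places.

At z = 0.3 mm: the r=5 cylinder gives a regular 6-gon of circumradius 5 (constant along its height); the cylinder at (15.5, 13.5) is not intersected at this z (z outside [0.5, 8]); Merging all regions: only the r=5 cylinder is present, so the union is just that shape — 1 connected region; (rotated 80° about Z; rotation is an isometry so areas/perimeters/island counts are preserved). The outline is a single polygon with 6 vertices. Extrusion per mm of travel: 0.6 × 0.3 / (π × 0.875²) = 0.074835. Accumulating E over each segment gives final E = 2.2443.

G0 X-4.70 Y-1.71 Z0.30
G1 X-0.87 Y-4.92 E0.3740
G1 X3.83 Y-3.21 E0.7483
G1 X4.70 Y1.71 E1.1222
G1 X0.87 Y4.92 E1.4961
G1 X-3.83 Y3.21 E1.8704
G1 X-4.70 Y-1.71 E2.2443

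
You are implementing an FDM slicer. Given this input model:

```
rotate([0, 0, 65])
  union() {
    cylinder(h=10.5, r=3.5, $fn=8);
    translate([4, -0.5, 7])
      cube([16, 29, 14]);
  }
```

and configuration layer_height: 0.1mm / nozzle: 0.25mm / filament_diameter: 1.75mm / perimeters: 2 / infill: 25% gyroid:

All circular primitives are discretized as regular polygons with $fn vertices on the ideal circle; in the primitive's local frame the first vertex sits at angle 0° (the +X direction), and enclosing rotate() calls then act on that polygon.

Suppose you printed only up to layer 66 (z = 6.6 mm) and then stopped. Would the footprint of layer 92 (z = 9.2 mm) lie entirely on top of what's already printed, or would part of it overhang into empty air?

part overhangs

Compare the two slices. At z = 6.6: the r=3.5 cylinder contributes a regular 8-gon of circumradius 3.5 (area = (8/2)·3.500²·sin(360°/8) = 34.65 mm²); the cube at (4, -0.5) is not intersected at this z (z outside [7, 21]); Taking the union: only the r=3.5 cylinder is present, so the union is just that shape — area = 34.65 mm²; (whole slice rotated 65° about Z — lengths, areas and connectivity unchanged). At z = 9.2: the r=3.5 cylinder gives a regular 8-gon of circumradius 3.5 (constant along its height) (area = (8/2)·3.500²·sin(360°/8) = 34.65 mm²); the 16×29 cube at (4, -0.5) contributes its full rectangle (area 464.00 mm²); Combining (union): the 2 present regions are separate (no shared area or edge), so areas and boundary lengths simply add and each stays a separate island — area = 498.65 mm²; (rotated 65° about Z; rotation is an isometry so areas/perimeters/island counts are preserved). Checking containment: at z = 9.2 the cross-section extends beyond the z = 6.6 cross-section by about 464.00 mm².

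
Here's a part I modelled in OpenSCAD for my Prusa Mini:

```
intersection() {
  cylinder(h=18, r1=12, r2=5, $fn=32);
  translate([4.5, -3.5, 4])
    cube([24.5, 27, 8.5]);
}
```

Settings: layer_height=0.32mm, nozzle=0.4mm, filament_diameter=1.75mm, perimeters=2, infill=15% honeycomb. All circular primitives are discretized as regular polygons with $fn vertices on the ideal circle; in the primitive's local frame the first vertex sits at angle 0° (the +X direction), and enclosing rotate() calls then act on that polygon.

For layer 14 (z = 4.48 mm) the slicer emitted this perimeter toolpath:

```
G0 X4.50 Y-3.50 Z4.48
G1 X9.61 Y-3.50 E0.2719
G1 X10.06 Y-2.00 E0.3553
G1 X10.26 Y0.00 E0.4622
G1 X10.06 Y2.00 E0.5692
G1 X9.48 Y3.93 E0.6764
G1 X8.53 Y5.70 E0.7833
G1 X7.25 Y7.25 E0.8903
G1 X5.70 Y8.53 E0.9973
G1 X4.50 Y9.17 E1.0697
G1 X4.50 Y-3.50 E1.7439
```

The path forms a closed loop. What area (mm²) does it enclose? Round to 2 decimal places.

Apply the shoelace formula to the sequence of (X, Y) vertices; enclosed area = 56.95 mm².

56.95 mm²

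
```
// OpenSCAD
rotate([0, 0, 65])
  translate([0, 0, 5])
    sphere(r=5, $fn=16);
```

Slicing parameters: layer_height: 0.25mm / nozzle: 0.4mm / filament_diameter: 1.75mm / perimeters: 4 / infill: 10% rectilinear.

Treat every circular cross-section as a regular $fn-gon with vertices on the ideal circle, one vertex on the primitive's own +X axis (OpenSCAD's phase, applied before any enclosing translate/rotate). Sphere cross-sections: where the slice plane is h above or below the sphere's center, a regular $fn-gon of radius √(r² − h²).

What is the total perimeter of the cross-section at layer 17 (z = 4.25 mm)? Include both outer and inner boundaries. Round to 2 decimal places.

30.86 mm

At z = 4.25 mm: the r=5 sphere contributes a regular 16-gon of circumradius √(5²−0.75²) = 4.943 (perimeter = 2·16·4.943·sin(180°/16) = 30.86 mm); (whole slice rotated 65° about Z — lengths, areas and connectivity unchanged). Overall, the cross-section is a single solid region. Total boundary length (outer) = 30.86 mm.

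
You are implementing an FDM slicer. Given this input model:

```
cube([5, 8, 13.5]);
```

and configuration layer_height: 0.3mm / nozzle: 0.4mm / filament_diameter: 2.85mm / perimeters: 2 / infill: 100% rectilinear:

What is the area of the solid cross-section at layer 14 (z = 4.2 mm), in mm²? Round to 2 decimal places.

40.00 mm²

At z = 4.2 mm: the cube is present — its section is the full 5×8 rectangle (area 40.00 mm²). Overall, the cross-section is a single solid region. Net area = 40.00 mm².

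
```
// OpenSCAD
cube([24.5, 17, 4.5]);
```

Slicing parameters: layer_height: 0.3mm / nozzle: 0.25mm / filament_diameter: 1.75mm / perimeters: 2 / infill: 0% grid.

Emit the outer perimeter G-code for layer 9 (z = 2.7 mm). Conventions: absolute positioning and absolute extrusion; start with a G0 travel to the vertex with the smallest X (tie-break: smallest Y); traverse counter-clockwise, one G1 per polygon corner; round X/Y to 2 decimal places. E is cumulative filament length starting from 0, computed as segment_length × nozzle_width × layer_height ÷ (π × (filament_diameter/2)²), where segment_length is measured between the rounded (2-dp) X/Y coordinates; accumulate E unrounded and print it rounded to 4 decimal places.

G0 X0.00 Y0.00 Z2.70
G1 X24.50 Y0.00 E0.7639
G1 X24.50 Y17.00 E1.2940
G1 X0.00 Y17.00 E2.0580
G1 X0.00 Y0.00 E2.5881

At z = 2.7 mm: the cube (footprint 24.5×17) is included at this height. The outline is a single polygon with 4 vertices. Extrusion per mm of travel: 0.25 × 0.3 / (π × 0.875²) = 0.031181. Accumulating E over each segment gives final E = 2.5881.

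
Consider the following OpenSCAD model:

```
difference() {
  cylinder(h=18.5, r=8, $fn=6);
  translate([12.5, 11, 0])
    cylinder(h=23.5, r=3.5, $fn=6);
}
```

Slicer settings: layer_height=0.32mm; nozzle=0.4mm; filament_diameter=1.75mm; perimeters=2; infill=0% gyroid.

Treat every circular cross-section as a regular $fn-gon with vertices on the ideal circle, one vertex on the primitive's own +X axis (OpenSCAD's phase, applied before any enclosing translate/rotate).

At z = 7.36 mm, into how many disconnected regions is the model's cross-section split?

At z = 7.36 mm: the r=8 cylinder contributes a regular 6-gon of circumradius 8; the r=3.5 cylinder at (12.5, 11) contributes a regular 6-gon of circumradius 3.5; Subtracting the remaining from the first: starting from the r=8 cylinder, the r=3.5 cylinder at (12.5, 11) misses the remaining region (no effect) — 1 connected region. The result has 1 disconnected region.

1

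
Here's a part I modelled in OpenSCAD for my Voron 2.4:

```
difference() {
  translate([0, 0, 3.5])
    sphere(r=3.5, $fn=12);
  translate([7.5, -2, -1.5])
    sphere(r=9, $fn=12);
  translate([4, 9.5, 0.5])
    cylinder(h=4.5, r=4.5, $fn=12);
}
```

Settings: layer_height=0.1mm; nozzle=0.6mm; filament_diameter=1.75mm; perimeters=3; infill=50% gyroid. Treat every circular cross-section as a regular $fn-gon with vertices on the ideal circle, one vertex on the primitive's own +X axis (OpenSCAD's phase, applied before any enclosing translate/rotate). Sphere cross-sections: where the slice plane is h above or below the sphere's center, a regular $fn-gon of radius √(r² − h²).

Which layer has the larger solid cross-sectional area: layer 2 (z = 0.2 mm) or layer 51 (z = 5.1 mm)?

Layer 2 (z = 0.2): the r=3.5 sphere contributes a regular 12-gon of circumradius √(3.5²−3.3²) = 1.166 (area = (12/2)·1.166²·sin(360°/12) = 4.08 mm²); the sphere at (7.5, -2): section is a regular 12-gon, circumradius = √(r²−h²) = √(9²−1.7²) = 8.838 (area = (12/2)·8.838²·sin(360°/12) = 234.33 mm²); the cylinder at (4, 9.5) does not reach this height (z outside [0.5, 5]); After the difference (first − rest): starting from the r=3.5 sphere (4.08 mm²), the r=9 sphere at (7.5, -2) partially overlaps it — only the 3.66 mm² overlap (of its 234.33 mm²) is removed, clipping the outline — area = 0.42 mm². So its area = 0.42 mm². Layer 51 (z = 5.1): the sphere: section is a regular 12-gon, circumradius = √(r²−h²) = √(3.5²−1.6²) = 3.113 (area = (12/2)·3.113²·sin(360°/12) = 29.07 mm²); the r=9 sphere at (7.5, -2) slices to a regular 12-gon of circumradius 6.119 (√(r²−h²) with h=6.6 from center) (area = (12/2)·6.119²·sin(360°/12) = 112.32 mm²); the cylinder at (4, 9.5) is absent (z outside [0.5, 5]); Taking the first minus the rest: starting from the r=3.5 sphere (29.07 mm²), the r=9 sphere at (7.5, -2) partially overlaps it — only the 3.74 mm² overlap (of its 112.32 mm²) is removed, clipping the outline — area = 25.33 mm². So its area = 25.33 mm². Layer 51 is larger (25.33 vs 0.42 mm²).

layer 51 (z = 5.1 mm)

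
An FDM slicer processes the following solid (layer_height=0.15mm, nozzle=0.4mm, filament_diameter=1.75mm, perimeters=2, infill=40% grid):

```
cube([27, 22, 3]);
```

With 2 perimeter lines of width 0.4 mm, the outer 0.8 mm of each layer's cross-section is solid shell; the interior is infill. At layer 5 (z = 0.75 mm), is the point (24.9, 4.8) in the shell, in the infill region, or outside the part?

infill

At z = 0.75 mm: the cube is present — its section is the full 27×22 rectangle. Overall, the cross-section is a single solid region. The nearest boundary edge runs (27.00, 0.00)→(27.00, 22.00); distance from the point to it = 2.10 mm. The point is inside the cross-section and 2.10 mm from the nearest boundary — more than the 0.8 mm shell width (2 × 0.4), so it's in the infill interior.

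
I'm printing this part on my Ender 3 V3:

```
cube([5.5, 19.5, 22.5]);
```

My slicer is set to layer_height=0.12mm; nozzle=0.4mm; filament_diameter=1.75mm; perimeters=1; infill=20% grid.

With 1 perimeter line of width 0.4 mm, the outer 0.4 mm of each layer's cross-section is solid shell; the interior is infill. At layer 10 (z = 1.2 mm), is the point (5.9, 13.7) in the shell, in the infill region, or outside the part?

outside

At z = 1.2 mm: the 5.5×19.5 cube contributes its full rectangle. Overall, the cross-section is a single solid region. The nearest boundary edge runs (5.50, 0.00)→(5.50, 19.50); distance from the point to it = 0.40 mm. The point is not inside any of the regions above, so it lies outside the cross-section (0.40 mm from the nearest boundary).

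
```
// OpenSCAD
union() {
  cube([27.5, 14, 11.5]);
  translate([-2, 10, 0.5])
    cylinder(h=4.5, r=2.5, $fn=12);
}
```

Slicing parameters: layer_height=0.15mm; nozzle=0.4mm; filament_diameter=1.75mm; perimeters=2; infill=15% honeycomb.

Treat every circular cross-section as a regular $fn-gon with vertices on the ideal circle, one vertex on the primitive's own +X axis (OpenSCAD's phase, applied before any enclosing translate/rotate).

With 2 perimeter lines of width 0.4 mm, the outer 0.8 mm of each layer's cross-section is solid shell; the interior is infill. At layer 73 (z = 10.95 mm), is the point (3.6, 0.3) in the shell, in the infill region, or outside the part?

shell

At z = 10.95 mm: the 27.5×14 cube contributes its full rectangle; the cylinder at (-2, 10) is absent (z outside [0.5, 5]); Merging all regions: only the 27.5×14 cube is present, so the union is just that shape — 1 connected region. Overall, the cross-section is a single solid region. The nearest boundary edge runs (0.00, 0.00)→(27.50, 0.00); distance from the point to it = 0.30 mm. The point is inside the cross-section, 0.30 mm from the nearest boundary — within the 0.8 mm shell band (2 × 0.4).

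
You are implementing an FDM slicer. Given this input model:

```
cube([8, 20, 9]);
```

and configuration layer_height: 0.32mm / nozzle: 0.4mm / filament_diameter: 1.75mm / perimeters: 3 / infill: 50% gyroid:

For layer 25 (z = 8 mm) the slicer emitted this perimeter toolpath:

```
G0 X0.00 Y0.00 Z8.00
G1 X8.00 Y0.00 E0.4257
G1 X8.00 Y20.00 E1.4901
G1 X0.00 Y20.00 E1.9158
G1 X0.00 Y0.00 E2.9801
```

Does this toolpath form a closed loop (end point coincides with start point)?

Start point (G0): (0.00, 0.00). End point (last G1): the path returns to the start — closed.

yes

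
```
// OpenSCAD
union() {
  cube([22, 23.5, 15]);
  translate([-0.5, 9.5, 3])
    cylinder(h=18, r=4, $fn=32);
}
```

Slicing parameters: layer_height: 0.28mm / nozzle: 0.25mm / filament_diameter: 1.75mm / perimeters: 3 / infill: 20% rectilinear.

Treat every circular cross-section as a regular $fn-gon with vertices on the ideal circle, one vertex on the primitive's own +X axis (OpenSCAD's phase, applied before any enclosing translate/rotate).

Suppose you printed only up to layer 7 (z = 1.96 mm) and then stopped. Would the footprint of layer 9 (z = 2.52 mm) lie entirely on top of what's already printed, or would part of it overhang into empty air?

entirely on top

Compare the two slices. At z = 1.96: the cube is present — its section is the full 22×23.5 rectangle (area 517.00 mm²); the cylinder at (-0.5, 9.5) is absent (z outside [3, 21]); Merging all regions: only the 22×23.5 cube is present, so the union is just that shape — area = 517.00 mm². At z = 2.52: the cube (footprint 22×23.5) is included at this height (area 517.00 mm²); the cylinder at (-0.5, 9.5) does not reach this height (z outside [3, 21]); Merging all regions: only the 22×23.5 cube is present, so the union is just that shape — area = 517.00 mm². Checking containment: the cross-section at z = 2.52 is a subset of the cross-section at z = 1.96.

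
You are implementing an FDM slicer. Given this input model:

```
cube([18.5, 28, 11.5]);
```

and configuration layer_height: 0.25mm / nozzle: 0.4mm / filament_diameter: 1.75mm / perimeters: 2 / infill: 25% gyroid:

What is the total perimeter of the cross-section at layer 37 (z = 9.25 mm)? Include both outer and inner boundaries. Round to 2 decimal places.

At z = 9.25 mm: the cube is present — its section is the full 18.5×28 rectangle (perimeter 93.00 mm). Overall, the cross-section is a single solid region. Total boundary length (outer) = 93.00 mm.

93.00 mm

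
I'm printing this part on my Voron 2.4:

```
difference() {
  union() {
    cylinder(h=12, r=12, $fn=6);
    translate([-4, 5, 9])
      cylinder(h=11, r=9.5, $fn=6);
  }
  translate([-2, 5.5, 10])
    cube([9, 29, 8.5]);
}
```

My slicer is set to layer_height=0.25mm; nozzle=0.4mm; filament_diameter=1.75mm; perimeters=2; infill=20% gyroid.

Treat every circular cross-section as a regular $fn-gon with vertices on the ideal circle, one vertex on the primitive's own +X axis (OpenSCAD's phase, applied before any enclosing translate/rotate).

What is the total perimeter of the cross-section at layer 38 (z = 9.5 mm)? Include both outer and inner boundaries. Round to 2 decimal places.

79.66 mm

At z = 9.5 mm: the cylinder: section is a regular 6-gon, circumradius r=12 (perimeter = 2·6·12.000·sin(180°/6) = 72.00 mm); the cylinder at (-4, 5): section is a regular 6-gon, circumradius r=9.5 (perimeter = 2·6·9.500·sin(180°/6) = 57.00 mm); Taking the union: the regions partially overlap (shared area 170.92 mm²), so the edge portions inside another operand are dropped and the merged outline is re-measured after clipping — boundary = 79.66 mm; the cube at (-2, 5.5) is absent (z outside [10, 18.5]); Taking the first minus the rest: none of the subtracted shapes is present at this height, so the result so far is unchanged — boundary = 79.66 mm. Overall, the cross-section is a single solid region. Total boundary length (outer) = 79.66 mm.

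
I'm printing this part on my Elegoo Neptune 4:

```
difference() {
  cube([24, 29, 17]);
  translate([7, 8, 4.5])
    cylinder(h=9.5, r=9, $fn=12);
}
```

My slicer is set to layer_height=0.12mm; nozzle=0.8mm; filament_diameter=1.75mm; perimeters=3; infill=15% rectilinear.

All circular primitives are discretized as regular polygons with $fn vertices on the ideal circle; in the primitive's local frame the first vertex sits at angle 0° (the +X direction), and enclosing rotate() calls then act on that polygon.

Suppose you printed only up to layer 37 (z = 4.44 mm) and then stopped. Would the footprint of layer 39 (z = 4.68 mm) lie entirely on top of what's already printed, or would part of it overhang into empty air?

Compare the two slices. At z = 4.44: the cube is present — its section is the full 24×29 rectangle (area 696.00 mm²); the cylinder at (7, 8) is not intersected at this z (z outside [4.5, 14]); After the difference (first − rest): none of the subtracted shapes is present at this height, so the 24×29 cube is unchanged — area = 696.00 mm². At z = 4.68: the cube (footprint 24×29) is included at this height (area 696.00 mm²); the r=9 cylinder at (7, 8) contributes a regular 12-gon of circumradius 9 (area = (12/2)·9.000²·sin(360°/12) = 243.00 mm²); Subtracting the remaining from the first: starting from the 24×29 cube (696.00 mm²), the r=9 cylinder at (7, 8) partially overlaps it — only the 226.06 mm² overlap (of its 243.00 mm²) is removed, clipping the outline — area = 469.94 mm². Checking containment: the cross-section at z = 4.68 is a subset of the cross-section at z = 4.44.

entirely on top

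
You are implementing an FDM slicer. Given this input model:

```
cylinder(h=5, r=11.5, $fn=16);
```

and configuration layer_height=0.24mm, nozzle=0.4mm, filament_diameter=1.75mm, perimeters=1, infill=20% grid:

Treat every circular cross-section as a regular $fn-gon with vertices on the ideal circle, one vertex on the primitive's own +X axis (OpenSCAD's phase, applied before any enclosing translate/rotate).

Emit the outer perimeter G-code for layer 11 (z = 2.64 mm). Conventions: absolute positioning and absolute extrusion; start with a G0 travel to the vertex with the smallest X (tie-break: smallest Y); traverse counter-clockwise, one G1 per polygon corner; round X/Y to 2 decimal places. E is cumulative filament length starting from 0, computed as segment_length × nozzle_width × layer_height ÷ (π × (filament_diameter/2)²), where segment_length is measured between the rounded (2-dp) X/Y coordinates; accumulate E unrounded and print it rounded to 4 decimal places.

At z = 2.64 mm: the cylinder: section is a regular 16-gon, circumradius r=11.5. The outline is a single polygon with 16 vertices. Extrusion per mm of travel: 0.4 × 0.24 / (π × 0.875²) = 0.039912. Accumulating E over each segment gives final E = 2.8647.

G0 X-11.50 Y0.00 Z2.64
G1 X-10.62 Y-4.40 E0.1791
G1 X-8.13 Y-8.13 E0.3581
G1 X-4.40 Y-10.62 E0.5371
G1 X0.00 Y-11.50 E0.7162
G1 X4.40 Y-10.62 E0.8953
G1 X8.13 Y-8.13 E1.0743
G1 X10.62 Y-4.40 E1.2533
G1 X11.50 Y0.00 E1.4323
G1 X10.62 Y4.40 E1.6114
G1 X8.13 Y8.13 E1.7904
G1 X4.40 Y10.62 E1.9694
G1 X0.00 Y11.50 E2.1485
G1 X-4.40 Y10.62 E2.3276
G1 X-8.13 Y8.13 E2.5066
G1 X-10.62 Y4.40 E2.6856
G1 X-11.50 Y0.00 E2.8647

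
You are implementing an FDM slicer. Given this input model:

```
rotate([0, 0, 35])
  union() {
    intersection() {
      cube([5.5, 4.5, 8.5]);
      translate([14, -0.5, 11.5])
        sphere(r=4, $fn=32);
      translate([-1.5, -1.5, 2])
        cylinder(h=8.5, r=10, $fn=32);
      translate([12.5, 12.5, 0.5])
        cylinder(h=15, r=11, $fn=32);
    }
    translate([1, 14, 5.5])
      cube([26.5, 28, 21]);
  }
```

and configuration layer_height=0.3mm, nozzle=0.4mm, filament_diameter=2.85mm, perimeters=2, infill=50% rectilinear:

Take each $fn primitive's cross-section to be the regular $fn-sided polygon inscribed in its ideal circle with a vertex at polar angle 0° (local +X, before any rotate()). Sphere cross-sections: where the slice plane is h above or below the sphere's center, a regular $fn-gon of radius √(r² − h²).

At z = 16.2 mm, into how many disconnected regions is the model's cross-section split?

1

At z = 16.2 mm: the cube is not intersected at this z (z outside [0, 8.5]); the sphere at (14, -0.5) is not intersected at this z (|z−center|=4.700 > r=4); the cylinder at (-1.5, -1.5) is absent (z outside [2, 10.5]); the cylinder at (12.5, 12.5) is absent (z outside [0.5, 15.5]); After intersecting: at least one operand is absent at this height, so nothing remains; the cube at (1, 14) (footprint 26.5×28) is included at this height; Taking the union: only the 26.5×28 cube at (1, 14) is present, so the union is just that shape — 1 connected region; (rotated 35° about Z; rotation is an isometry so areas/perimeters/island counts are preserved). The result has 1 disconnected region.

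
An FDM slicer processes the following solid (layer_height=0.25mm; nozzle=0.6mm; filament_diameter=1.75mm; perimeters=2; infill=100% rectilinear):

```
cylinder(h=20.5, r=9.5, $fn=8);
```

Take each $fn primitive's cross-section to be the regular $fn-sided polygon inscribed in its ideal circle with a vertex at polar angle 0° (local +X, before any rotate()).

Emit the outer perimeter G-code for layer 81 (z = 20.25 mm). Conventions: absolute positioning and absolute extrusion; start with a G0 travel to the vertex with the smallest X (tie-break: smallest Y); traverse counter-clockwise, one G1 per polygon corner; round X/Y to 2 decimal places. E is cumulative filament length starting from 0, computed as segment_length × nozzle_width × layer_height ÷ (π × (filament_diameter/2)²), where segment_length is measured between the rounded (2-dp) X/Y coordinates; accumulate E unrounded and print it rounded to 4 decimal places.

G0 X-9.50 Y0.00 Z20.25
G1 X-6.72 Y-6.72 E0.4535
G1 X0.00 Y-9.50 E0.9070
G1 X6.72 Y-6.72 E1.3606
G1 X9.50 Y0.00 E1.8141
G1 X6.72 Y6.72 E2.2676
G1 X0.00 Y9.50 E2.7211
G1 X-6.72 Y6.72 E3.1747
G1 X-9.50 Y0.00 E3.6282

At z = 20.25 mm: the cylinder: section is a regular 8-gon, circumradius r=9.5. The outline is a single polygon with 8 vertices. Extrusion per mm of travel: 0.6 × 0.25 / (π × 0.875²) = 0.062363. Accumulating E over each segment gives final E = 3.6282.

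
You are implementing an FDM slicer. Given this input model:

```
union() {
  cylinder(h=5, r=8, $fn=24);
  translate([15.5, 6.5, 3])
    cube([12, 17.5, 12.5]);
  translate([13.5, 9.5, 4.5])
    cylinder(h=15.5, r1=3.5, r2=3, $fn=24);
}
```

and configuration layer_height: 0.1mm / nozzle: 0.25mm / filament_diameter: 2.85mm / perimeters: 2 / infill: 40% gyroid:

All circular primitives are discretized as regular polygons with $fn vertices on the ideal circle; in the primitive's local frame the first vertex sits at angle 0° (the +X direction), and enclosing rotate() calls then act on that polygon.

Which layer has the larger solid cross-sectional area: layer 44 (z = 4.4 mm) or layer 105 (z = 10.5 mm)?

Layer 44 (z = 4.4): the r=8 cylinder gives a regular 24-gon of circumradius 8 (constant along its height) (area = (24/2)·8.000²·sin(360°/24) = 198.77 mm²); the cube at (15.5, 6.5) (footprint 12×17.5) is included at this height (area 210.00 mm²); the cone at (13.5, 9.5) does not reach this height (z outside [4.5, 20]); Merging all regions: the 2 present regions are separate (no shared area or edge), so areas and boundary lengths simply add and each stays a separate island — area = 408.77 mm². So its area = 408.77 mm². Layer 105 (z = 10.5): the cylinder is absent (z outside [0, 5]); the cube at (15.5, 6.5) (footprint 12×17.5) is included at this height (area 210.00 mm²); the cone at (13.5, 9.5): at t=0.387 of its height the radius interpolates to r₁+(r₂−r₁)t = 3.306, giving a regular 24-gon of that circumradius (area = (24/2)·3.306²·sin(360°/24) = 33.95 mm²); Combining (union): the regions partially overlap — summed areas 243.95 mm² minus the doubly-counted overlap 4.69 mm² gives 239.26 mm² — area = 239.26 mm². So its area = 239.26 mm². Layer 44 is larger (408.77 vs 239.26 mm²).

layer 44 (z = 4.4 mm)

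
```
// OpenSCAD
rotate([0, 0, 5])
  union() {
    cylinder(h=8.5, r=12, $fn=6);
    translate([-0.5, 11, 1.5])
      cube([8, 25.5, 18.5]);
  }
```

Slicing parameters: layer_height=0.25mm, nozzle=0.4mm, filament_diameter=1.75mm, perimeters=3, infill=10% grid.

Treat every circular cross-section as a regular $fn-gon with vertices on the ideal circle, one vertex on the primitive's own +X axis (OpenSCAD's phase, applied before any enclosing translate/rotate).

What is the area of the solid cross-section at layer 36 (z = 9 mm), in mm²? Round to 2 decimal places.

At z = 9 mm: the cylinder does not reach this height (z outside [0, 8.5]); the 8×25.5 cube at (-0.5, 11) contributes its full rectangle (area 204.00 mm²); Taking the union: only the 8×25.5 cube at (-0.5, 11) is present, so the union is just that shape — area = 204.00 mm²; (rotated 5° about Z; rotation is an isometry so areas/perimeters/island counts are preserved). Overall, the cross-section is a single solid region. Net area = 204.00 mm².

204.00 mm²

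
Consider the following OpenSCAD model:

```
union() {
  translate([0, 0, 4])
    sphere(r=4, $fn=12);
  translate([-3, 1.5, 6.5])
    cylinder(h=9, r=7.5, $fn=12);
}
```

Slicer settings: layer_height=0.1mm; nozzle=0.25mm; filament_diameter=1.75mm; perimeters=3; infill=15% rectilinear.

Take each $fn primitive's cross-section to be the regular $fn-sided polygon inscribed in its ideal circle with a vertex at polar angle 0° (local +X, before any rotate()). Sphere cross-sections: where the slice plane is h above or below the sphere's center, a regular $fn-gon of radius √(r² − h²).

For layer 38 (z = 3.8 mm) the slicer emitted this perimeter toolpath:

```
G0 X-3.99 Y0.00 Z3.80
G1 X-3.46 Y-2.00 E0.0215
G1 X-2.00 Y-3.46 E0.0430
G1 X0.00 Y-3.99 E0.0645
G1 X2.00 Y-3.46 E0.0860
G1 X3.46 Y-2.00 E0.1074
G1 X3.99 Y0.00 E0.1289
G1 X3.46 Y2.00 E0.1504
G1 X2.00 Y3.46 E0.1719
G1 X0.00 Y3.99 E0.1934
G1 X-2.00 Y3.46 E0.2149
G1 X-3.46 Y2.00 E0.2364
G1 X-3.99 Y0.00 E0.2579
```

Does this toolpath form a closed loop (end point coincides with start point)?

yes

Start point (G0): (-3.99, 0.00). End point (last G1): the path returns to the start — closed.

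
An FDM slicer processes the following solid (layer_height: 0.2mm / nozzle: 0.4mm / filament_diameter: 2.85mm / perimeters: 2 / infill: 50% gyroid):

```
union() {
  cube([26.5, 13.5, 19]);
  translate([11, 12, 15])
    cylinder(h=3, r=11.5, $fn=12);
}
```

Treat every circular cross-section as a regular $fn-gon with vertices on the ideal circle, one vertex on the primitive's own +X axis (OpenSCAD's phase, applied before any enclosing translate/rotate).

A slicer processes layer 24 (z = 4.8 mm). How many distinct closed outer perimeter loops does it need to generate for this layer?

At z = 4.8 mm: the cube (footprint 26.5×13.5) is included at this height; the cylinder at (11, 12) is absent (z outside [15, 18]); Combining (union): only the 26.5×13.5 cube is present, so the union is just that shape — 1 connected region. The result has 1 disconnected region.

1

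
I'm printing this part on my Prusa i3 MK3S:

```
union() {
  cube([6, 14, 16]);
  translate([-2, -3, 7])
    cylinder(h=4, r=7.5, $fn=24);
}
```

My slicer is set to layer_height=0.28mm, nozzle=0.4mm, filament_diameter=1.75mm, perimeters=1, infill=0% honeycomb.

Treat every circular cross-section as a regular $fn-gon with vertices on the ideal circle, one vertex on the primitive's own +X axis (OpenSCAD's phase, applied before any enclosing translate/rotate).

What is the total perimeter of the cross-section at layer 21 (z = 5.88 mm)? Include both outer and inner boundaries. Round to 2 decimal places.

At z = 5.88 mm: the cube (footprint 6×14) is included at this height (perimeter 40.00 mm); the cylinder at (-2, -3) does not reach this height (z outside [7, 11]); Taking the union: only the 6×14 cube is present, so the union is just that shape — boundary = 40.00 mm. Overall, the cross-section is a single solid region. Total boundary length (outer) = 40.00 mm.

40.00 mm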